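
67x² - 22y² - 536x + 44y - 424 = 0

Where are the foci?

(4 - √89, 1) and (4 + √89, 1)

Collect terms: 67(x² - 8x) -22(y² - 2y) = 424
Complete the square: 67(x - 4)² -22(y - 1)² = 424 + 1072 - 22 = 1474
Divide by 1474: (x - 4)²/22 - (y - 1)²/67 = 1
Hyperbola, center (4, 1), transverse axis horizontal; a² = 22, b² = 67.
c² = a² + b² = 22 + 67 = 89, so c = √89.
Foci lie on the horizontal axis through the center: (h ± c, k).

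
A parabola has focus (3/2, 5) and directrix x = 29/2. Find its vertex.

(8, 5)

The vertex is the midpoint between the focus and the directrix along the axis of symmetry.
Axis is horizontal (directrix is vertical). Vertex x-coordinate = (3/2 + 29/2)/2 = 8; y-coordinate = 5.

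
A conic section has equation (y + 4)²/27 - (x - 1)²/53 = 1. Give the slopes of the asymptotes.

3√159/53 and -3√159/53

Center (1, -4). The positive term is the y-term, so the transverse axis is vertical; a² = 27, b² = 53.
For a vertical hyperbola the asymptotes have slope ±a/b.
Here that is ±3√3/√53 = ±3√159/53.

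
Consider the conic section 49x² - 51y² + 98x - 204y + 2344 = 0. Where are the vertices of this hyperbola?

Rearranging, 49(x² + 2x) -51(y² + 4y) = -2344.
Complete the square in x and y: 49(x + 1)² -51(y + 2)² = -2344 + 49 - 204 = -2499
Dividing both sides by -2499: (y + 2)²/49 - (x + 1)²/51 = 1
Hyperbola, center (-1, -2), transverse axis vertical; a² = 49, b² = 51.
a = 7. Vertices at (h, k ± a).

(-1, -9) and (-1, 5)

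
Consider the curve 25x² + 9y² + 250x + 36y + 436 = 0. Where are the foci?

Rearranging, 25(x² + 10x) + 9(y² + 4y) = -436.
Complete the square in x and y: 25(x + 5)² + 9(y + 2)² = -436 + 625 + 36 = 225
Divide by 225: (x + 5)²/9 + (y + 2)²/25 = 1
Ellipse, center (-5, -2), major axis vertical; a² = 25, b² = 9.
c² = a² - b² = 25 - 9 = 16, so c = 4.
Foci lie on the vertical axis through the center: (h, k ± c).

(-5, -6) and (-5, 2)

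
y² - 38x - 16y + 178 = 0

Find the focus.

Only y is squared. Complete the square in y: (y - 8)² = 38(x - 3).
Vertex (3, 8); 4p = 38 so p = 19/2. Opens right.
Focus is p units from the vertex along the axis: (h + p, k).

(25/2, 8)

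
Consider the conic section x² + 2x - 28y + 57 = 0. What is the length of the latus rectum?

28

Only x is squared. Complete the square in x: (x + 1)² = 28(y - 2).
Vertex (-1, 2); 4p = 28 so p = 7. Opens up.
Latus rectum length = |4p| = 28.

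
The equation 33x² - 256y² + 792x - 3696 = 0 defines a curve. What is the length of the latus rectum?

Collect terms: 33(x² + 24x) -256y² = 3696
Complete the square in x and y: 33(x + 12)² -256y² = 3696 + 4752 + 0 = 8448
Divide through by 8448 to get (x + 12)²/256 - y²/33 = 1.
Hyperbola, center (-12, 0), transverse axis horizontal; a² = 256, b² = 33.
Latus rectum length = 2b²/a = 2·33/16 = 33/8.

33/8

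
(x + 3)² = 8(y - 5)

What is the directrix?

y = 3

Vertex (-3, 5); 4p = 8 so p = 2. Opens up.
Directrix is the horizontal line y = k − p = 5 − (2) = 3.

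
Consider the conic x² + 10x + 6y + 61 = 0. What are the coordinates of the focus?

(-5, -15/2)

Only x is squared. Complete the square in x: (x + 5)² = -6(y + 6).
Vertex (-5, -6); 4p = -6 so p = -3/2. Opens down.
Focus is p units from the vertex along the axis: (h, k + p).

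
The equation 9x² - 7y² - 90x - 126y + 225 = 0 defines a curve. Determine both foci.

Group: 9(x² - 10x) -7(y² + 18y) = -225
Complete the square: 9(x - 5)² -7(y + 9)² = -225 + 225 - 567 = -567
Divide by -567: (y + 9)²/81 - (x - 5)²/63 = 1
Hyperbola, center (5, -9), transverse axis vertical; a² = 81, b² = 63.
c² = a² + b² = 81 + 63 = 144, so c = 12.
Foci lie on the vertical axis through the center: (h, k ± c).

(5, -21) and (5, 3)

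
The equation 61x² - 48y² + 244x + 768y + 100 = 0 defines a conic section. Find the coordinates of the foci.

(-2, 8 - √109) and (-2, 8 + √109)

61(x² + 4x) -48(y² - 16y) = -100
Completing the square gives 61(x + 2)² -48(y - 8)² = -100 + 244 - 3072 = -2928.
Divide through by -2928 to get (y - 8)²/61 - (x + 2)²/48 = 1.
Hyperbola, center (-2, 8), transverse axis vertical; a² = 61, b² = 48.
c² = a² + b² = 61 + 48 = 109, so c = √109.
Foci lie on the vertical axis through the center: (h, k ± c).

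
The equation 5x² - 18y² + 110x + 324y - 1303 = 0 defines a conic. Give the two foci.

Group the x- and y-terms: 5(x² + 22x) -18(y² - 18y) = 1303
5(x + 11)² -18(y - 9)² = 1303 + 605 - 1458 = 450
Divide through by 450 to get (x + 11)²/90 - (y - 9)²/25 = 1.
Hyperbola, center (-11, 9), transverse axis horizontal; a² = 90, b² = 25.
c² = a² + b² = 90 + 25 = 115, so c = √115.
Foci lie on the horizontal axis through the center: (h ± c, k).

(-11 - √115, 9) and (-11 + √115, 9)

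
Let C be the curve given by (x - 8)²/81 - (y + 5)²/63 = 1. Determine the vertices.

(-1, -5) and (17, -5)

Center (8, -5). The positive term is the x-term, so the transverse axis is horizontal; a² = 81, b² = 63.
a = 9. Vertices at (h ± a, k).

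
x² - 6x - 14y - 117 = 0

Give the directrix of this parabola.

y = -25/2

Only x is squared. Complete the square in x: (x - 3)² = 14(y + 9).
Vertex (3, -9); 4p = 14 so p = 7/2. Opens up.
Directrix is the horizontal line y = k − p = -9 − (7/2) = -25/2.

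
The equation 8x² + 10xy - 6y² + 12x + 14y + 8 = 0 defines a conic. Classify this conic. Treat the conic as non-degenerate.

hyperbola

A = 8, B = 10, C = -6.
Discriminant B² − 4AC = 10² − 4·8·(-6) = 292.
B² − 4AC > 0 ⇒ hyperbola.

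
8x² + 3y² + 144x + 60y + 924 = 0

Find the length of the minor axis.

2√3

Group the x- and y-terms: 8(x² + 18x) + 3(y² + 20y) = -924
8(x + 9)² + 3(y + 10)² = -924 + 648 + 300 = 24
Dividing both sides by 24: (x + 9)²/3 + (y + 10)²/8 = 1
Ellipse, center (-9, -10), major axis vertical; a² = 8, b² = 3.
b² = 3 so b = √3; the minor axis has length 2b = 2√3.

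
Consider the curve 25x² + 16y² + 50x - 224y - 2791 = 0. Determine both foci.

Collect terms: 25(x² + 2x) + 16(y² - 14y) = 2791
Completing the square gives 25(x + 1)² + 16(y - 7)² = 2791 + 25 + 784 = 3600.
Divide through by 3600 to get (x + 1)²/144 + (y - 7)²/225 = 1.
Ellipse, center (-1, 7), major axis vertical; a² = 225, b² = 144.
c² = a² - b² = 225 - 144 = 81, so c = 9.
Foci lie on the vertical axis through the center: (h, k ± c).

(-1, -2) and (-1, 16)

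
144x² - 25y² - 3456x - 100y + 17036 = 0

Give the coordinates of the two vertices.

Rearranging, 144(x² - 24x) -25(y² + 4y) = -17036.
Completing the square gives 144(x - 12)² -25(y + 2)² = -17036 + 20736 - 100 = 3600.
Dividing both sides by 3600: (x - 12)²/25 - (y + 2)²/144 = 1
Hyperbola, center (12, -2), transverse axis horizontal; a² = 25, b² = 144.
a = 5. Vertices at (h ± a, k).

(7, -2) and (17, -2)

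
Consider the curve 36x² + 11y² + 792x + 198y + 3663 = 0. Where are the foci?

Group: 36(x² + 22x) + 11(y² + 18y) = -3663
36(x + 11)² + 11(y + 9)² = -3663 + 4356 + 891 = 1584
Divide through by 1584 to get (x + 11)²/44 + (y + 9)²/144 = 1.
Ellipse, center (-11, -9), major axis vertical; a² = 144, b² = 44.
c² = a² - b² = 144 - 44 = 100, so c = 10.
Foci lie on the vertical axis through the center: (h, k ± c).

(-11, -19) and (-11, 1)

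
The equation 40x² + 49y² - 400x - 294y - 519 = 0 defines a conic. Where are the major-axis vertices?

Rearranging, 40(x² - 10x) + 49(y² - 6y) = 519.
Complete the square: 40(x - 5)² + 49(y - 3)² = 519 + 1000 + 441 = 1960
Divide by 1960: (x - 5)²/49 + (y - 3)²/40 = 1
Ellipse, center (5, 3), major axis horizontal; a² = 49, b² = 40.
a = 7. Vertices at (h ± a, k).

(-2, 3) and (12, 3)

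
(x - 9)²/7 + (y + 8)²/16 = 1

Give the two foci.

Center (9, -8). The larger denominator 16 sits under the y-term, so the major axis is vertical; a² = 16, b² = 7.
c² = a² - b² = 16 - 7 = 9, so c = 3.
Foci lie on the vertical axis through the center: (h, k ± c).

(9, -11) and (9, -5)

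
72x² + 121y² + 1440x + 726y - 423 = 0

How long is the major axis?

Group: 72(x² + 20x) + 121(y² + 6y) = 423
Complete the square in x and y: 72(x + 10)² + 121(y + 3)² = 423 + 7200 + 1089 = 8712
Divide by 8712: (x + 10)²/121 + (y + 3)²/72 = 1
Ellipse, center (-10, -3), major axis horizontal; a² = 121, b² = 72.
a² = 121 so a = 11; the major axis has length 2a = 22.

22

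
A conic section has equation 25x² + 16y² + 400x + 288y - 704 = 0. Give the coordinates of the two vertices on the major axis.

25(x² + 16x) + 16(y² + 18y) = 704
Complete the square in x and y: 25(x + 8)² + 16(y + 9)² = 704 + 1600 + 1296 = 3600
Divide through by 3600 to get (x + 8)²/144 + (y + 9)²/225 = 1.
Ellipse, center (-8, -9), major axis vertical; a² = 225, b² = 144.
a = 15. Vertices at (h, k ± a).

(-8, -24) and (-8, 6)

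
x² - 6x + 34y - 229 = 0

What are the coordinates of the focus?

Only x is squared. Complete the square in x: (x - 3)² = -34(y - 7).
Vertex (3, 7); 4p = -34 so p = -17/2. Opens down.
Focus is p units from the vertex along the axis: (h, k + p).

(3, -3/2)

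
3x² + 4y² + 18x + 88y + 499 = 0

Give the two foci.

(-4, -11) and (-2, -11)

Group: 3(x² + 6x) + 4(y² + 22y) = -499
Complete the square: 3(x + 3)² + 4(y + 11)² = -499 + 27 + 484 = 12
Dividing both sides by 12: (x + 3)²/4 + (y + 11)²/3 = 1
Ellipse, center (-3, -11), major axis horizontal; a² = 4, b² = 3.
c² = a² - b² = 4 - 3 = 1, so c = 1.
Foci lie on the horizontal axis through the center: (h ± c, k).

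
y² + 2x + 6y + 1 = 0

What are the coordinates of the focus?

(7/2, -3)

Only y is squared. Complete the square in y: (y + 3)² = -2(x - 4).
Vertex (4, -3); 4p = -2 so p = -1/2. Opens left.
Focus is p units from the vertex along the axis: (h + p, k).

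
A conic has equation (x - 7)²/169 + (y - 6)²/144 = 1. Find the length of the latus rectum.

288/13

Center (7, 6). The larger denominator 169 sits under the x-term, so the major axis is horizontal; a² = 169, b² = 144.
Latus rectum length = 2b²/a = 2·144/13 = 288/13.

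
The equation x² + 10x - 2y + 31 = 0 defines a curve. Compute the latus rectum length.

Only x is squared. Complete the square in x: (x + 5)² = 2(y - 3).
Vertex (-5, 3); 4p = 2 so p = 1/2. Opens up.
Latus rectum length = |4p| = 2.

2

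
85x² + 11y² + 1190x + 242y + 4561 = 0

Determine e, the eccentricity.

e = √6290/85

Group the x- and y-terms: 85(x² + 14x) + 11(y² + 22y) = -4561
Complete the square in x and y: 85(x + 7)² + 11(y + 11)² = -4561 + 4165 + 1331 = 935
Divide by 935: (x + 7)²/11 + (y + 11)²/85 = 1
Ellipse, center (-7, -11), major axis vertical; a² = 85, b² = 11.
c² = a² - b² = 74, so c = √74.
e = c/a = √74/√85 = √6290/85.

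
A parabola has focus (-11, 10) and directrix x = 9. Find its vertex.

(-1, 10)

The vertex is the midpoint between the focus and the directrix along the axis of symmetry.
Axis is horizontal (directrix is vertical). Vertex x-coordinate = (-11 + 9)/2 = -1; y-coordinate = 10.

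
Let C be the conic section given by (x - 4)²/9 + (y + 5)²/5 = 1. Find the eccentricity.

Center (4, -5). The larger denominator 9 sits under the x-term, so the major axis is horizontal; a² = 9, b² = 5.
c² = a² - b² = 4, so c = 2.
e = c/a = 2/3.

e = 2/3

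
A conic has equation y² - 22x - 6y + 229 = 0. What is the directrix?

Only y is squared. Complete the square in y: (y - 3)² = 22(x - 10).
Vertex (10, 3); 4p = 22 so p = 11/2. Opens right.
Directrix is the vertical line x = h − p = 10 − (11/2) = 9/2.

x = 9/2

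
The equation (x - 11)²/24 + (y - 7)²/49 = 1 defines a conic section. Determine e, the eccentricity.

Center (11, 7). The larger denominator 49 sits under the y-term, so the major axis is vertical; a² = 49, b² = 24.
c² = a² - b² = 25, so c = 5.
e = c/a = 5/7.

e = 5/7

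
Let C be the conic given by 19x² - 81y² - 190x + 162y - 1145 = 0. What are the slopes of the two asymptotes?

Rearranging, 19(x² - 10x) -81(y² - 2y) = 1145.
Complete the square: 19(x - 5)² -81(y - 1)² = 1145 + 475 - 81 = 1539
Divide by 1539: (x - 5)²/81 - (y - 1)²/19 = 1
Hyperbola, center (5, 1), transverse axis horizontal; a² = 81, b² = 19.
For a horizontal hyperbola the asymptotes have slope ±b/a.
Here that is ±√19/9.

√19/9 and -√19/9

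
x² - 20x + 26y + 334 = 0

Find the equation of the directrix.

y = -5/2

Only x is squared. Complete the square in x: (x - 10)² = -26(y + 9).
Vertex (10, -9); 4p = -26 so p = -13/2. Opens down.
Directrix is the horizontal line y = k − p = -9 − (-13/2) = -5/2.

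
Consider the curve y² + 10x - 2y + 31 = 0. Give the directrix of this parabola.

Only y is squared. Complete the square in y: (y - 1)² = -10(x + 3).
Vertex (-3, 1); 4p = -10 so p = -5/2. Opens left.
Directrix is the vertical line x = h − p = -3 − (-5/2) = -1/2.

x = -1/2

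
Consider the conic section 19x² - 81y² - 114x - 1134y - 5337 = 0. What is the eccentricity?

e = 10/9

Group: 19(x² - 6x) -81(y² + 14y) = 5337
19(x - 3)² -81(y + 7)² = 5337 + 171 - 3969 = 1539
Dividing both sides by 1539: (x - 3)²/81 - (y + 7)²/19 = 1
Hyperbola, center (3, -7), transverse axis horizontal; a² = 81, b² = 19.
c² = a² + b² = 100, so c = 10.
e = c/a = 10/9.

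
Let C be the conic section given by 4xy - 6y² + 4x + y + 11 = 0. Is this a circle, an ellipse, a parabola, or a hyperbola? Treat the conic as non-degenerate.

hyperbola

A = 0, B = 4, C = -6.
Discriminant B² − 4AC = 4² − 4·0·(-6) = 16.
B² − 4AC > 0 ⇒ hyperbola.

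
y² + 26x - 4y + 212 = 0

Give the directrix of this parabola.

Only y is squared. Complete the square in y: (y - 2)² = -26(x + 8).
Vertex (-8, 2); 4p = -26 so p = -13/2. Opens left.
Directrix is the vertical line x = h − p = -8 − (-13/2) = -3/2.

x = -3/2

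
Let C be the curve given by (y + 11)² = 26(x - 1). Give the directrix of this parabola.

x = -11/2

Vertex (1, -11); 4p = 26 so p = 13/2. Opens right.
Directrix is the vertical line x = h − p = 1 − (13/2) = -11/2.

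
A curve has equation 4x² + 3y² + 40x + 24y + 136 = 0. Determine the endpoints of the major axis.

(-5, -6) and (-5, -2)

Rearranging, 4(x² + 10x) + 3(y² + 8y) = -136.
Complete the square: 4(x + 5)² + 3(y + 4)² = -136 + 100 + 48 = 12
Divide through by 12 to get (x + 5)²/3 + (y + 4)²/4 = 1.
Ellipse, center (-5, -4), major axis vertical; a² = 4, b² = 3.
a = 2. Vertices at (h, k ± a).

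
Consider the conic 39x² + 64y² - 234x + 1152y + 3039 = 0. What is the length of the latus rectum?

Rearranging, 39(x² - 6x) + 64(y² + 18y) = -3039.
Complete the square: 39(x - 3)² + 64(y + 9)² = -3039 + 351 + 5184 = 2496
Divide by 2496: (x - 3)²/64 + (y + 9)²/39 = 1
Ellipse, center (3, -9), major axis horizontal; a² = 64, b² = 39.
Latus rectum length = 2b²/a = 2·39/8 = 39/4.

39/4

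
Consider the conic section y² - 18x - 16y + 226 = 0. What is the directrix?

x = 9/2

Only y is squared. Complete the square in y: (y - 8)² = 18(x - 9).
Vertex (9, 8); 4p = 18 so p = 9/2. Opens right.
Directrix is the vertical line x = h − p = 9 − (9/2) = 9/2.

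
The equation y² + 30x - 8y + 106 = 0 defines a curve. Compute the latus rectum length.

Only y is squared. Complete the square in y: (y - 4)² = -30(x + 3).
Vertex (-3, 4); 4p = -30 so p = -15/2. Opens left.
Latus rectum length = |4p| = 30.

30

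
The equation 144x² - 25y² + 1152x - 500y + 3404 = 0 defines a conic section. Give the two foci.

(-4, -23) and (-4, 3)

Rearranging, 144(x² + 8x) -25(y² + 20y) = -3404.
Completing the square gives 144(x + 4)² -25(y + 10)² = -3404 + 2304 - 2500 = -3600.
Divide through by -3600 to get (y + 10)²/144 - (x + 4)²/25 = 1.
Hyperbola, center (-4, -10), transverse axis vertical; a² = 144, b² = 25.
c² = a² + b² = 144 + 25 = 169, so c = 13.
Foci lie on the vertical axis through the center: (h, k ± c).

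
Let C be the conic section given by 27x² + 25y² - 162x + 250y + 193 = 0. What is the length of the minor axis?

10

27(x² - 6x) + 25(y² + 10y) = -193
27(x - 3)² + 25(y + 5)² = -193 + 243 + 625 = 675
Divide by 675: (x - 3)²/25 + (y + 5)²/27 = 1
Ellipse, center (3, -5), major axis vertical; a² = 27, b² = 25.
b² = 25 so b = 5; the minor axis has length 2b = 10.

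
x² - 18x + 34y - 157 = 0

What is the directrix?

Only x is squared. Complete the square in x: (x - 9)² = -34(y - 7).
Vertex (9, 7); 4p = -34 so p = -17/2. Opens down.
Directrix is the horizontal line y = k − p = 7 − (-17/2) = 31/2.

y = 31/2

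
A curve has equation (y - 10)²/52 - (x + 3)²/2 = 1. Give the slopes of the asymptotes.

Center (-3, 10). The positive term is the y-term, so the transverse axis is vertical; a² = 52, b² = 2.
For a vertical hyperbola the asymptotes have slope ±a/b.
Here that is ±2√13/√2 = ±√26.

√26 and -√26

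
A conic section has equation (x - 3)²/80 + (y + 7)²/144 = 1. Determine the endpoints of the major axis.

(3, -19) and (3, 5)

Center (3, -7). The larger denominator 144 sits under the y-term, so the major axis is vertical; a² = 144, b² = 80.
a = 12. Vertices at (h, k ± a).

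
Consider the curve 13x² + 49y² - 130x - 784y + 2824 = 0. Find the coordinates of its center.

Rearranging, 13(x² - 10x) + 49(y² - 16y) = -2824.
Complete the square: 13(x - 5)² + 49(y - 8)² = -2824 + 325 + 3136 = 637
Dividing both sides by 637: (x - 5)²/49 + (y - 8)²/13 = 1
Ellipse with center (5, 8).

(5, 8)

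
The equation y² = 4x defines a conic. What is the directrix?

Vertex (0, 0); 4p = 4 so p = 1. Opens right.
Directrix is the vertical line x = h − p = 0 − (1) = -1.

x = -1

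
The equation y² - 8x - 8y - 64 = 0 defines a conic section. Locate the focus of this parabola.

(-8, 4)

Only y is squared. Complete the square in y: (y - 4)² = 8(x + 10).
Vertex (-10, 4); 4p = 8 so p = 2. Opens right.
Focus is p units from the vertex along the axis: (h + p, k).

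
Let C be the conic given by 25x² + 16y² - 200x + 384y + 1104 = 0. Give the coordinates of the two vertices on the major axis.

(4, -22) and (4, -2)

Group: 25(x² - 8x) + 16(y² + 24y) = -1104
Complete the square: 25(x - 4)² + 16(y + 12)² = -1104 + 400 + 2304 = 1600
Dividing both sides by 1600: (x - 4)²/64 + (y + 12)²/100 = 1
Ellipse, center (4, -12), major axis vertical; a² = 100, b² = 64.
a = 10. Vertices at (h, k ± a).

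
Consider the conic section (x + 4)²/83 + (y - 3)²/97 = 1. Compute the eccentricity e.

e = √1358/97

Center (-4, 3). The larger denominator 97 sits under the y-term, so the major axis is vertical; a² = 97, b² = 83.
c² = a² - b² = 14, so c = √14.
e = c/a = √14/√97 = √1358/97.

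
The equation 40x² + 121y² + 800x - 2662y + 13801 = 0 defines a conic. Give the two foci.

Group the x- and y-terms: 40(x² + 20x) + 121(y² - 22y) = -13801
40(x + 10)² + 121(y - 11)² = -13801 + 4000 + 14641 = 4840
Divide through by 4840 to get (x + 10)²/121 + (y - 11)²/40 = 1.
Ellipse, center (-10, 11), major axis horizontal; a² = 121, b² = 40.
c² = a² - b² = 121 - 40 = 81, so c = 9.
Foci lie on the horizontal axis through the center: (h ± c, k).

(-19, 11) and (-1, 11)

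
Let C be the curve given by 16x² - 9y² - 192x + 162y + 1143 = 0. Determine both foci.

Group: 16(x² - 12x) -9(y² - 18y) = -1143
Completing the square gives 16(x - 6)² -9(y - 9)² = -1143 + 576 - 729 = -1296.
Dividing both sides by -1296: (y - 9)²/144 - (x - 6)²/81 = 1
Hyperbola, center (6, 9), transverse axis vertical; a² = 144, b² = 81.
c² = a² + b² = 144 + 81 = 225, so c = 15.
Foci lie on the vertical axis through the center: (h, k ± c).

(6, -6) and (6, 24)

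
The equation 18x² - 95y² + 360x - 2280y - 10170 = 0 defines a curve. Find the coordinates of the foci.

(-10, -12 - √113) and (-10, -12 + √113)

Group the x- and y-terms: 18(x² + 20x) -95(y² + 24y) = 10170
Complete the square: 18(x + 10)² -95(y + 12)² = 10170 + 1800 - 13680 = -1710
Dividing both sides by -1710: (y + 12)²/18 - (x + 10)²/95 = 1
Hyperbola, center (-10, -12), transverse axis vertical; a² = 18, b² = 95.
c² = a² + b² = 18 + 95 = 113, so c = √113.
Foci lie on the vertical axis through the center: (h, k ± c).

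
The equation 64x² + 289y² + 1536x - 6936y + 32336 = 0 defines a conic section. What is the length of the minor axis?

16

Group: 64(x² + 24x) + 289(y² - 24y) = -32336
64(x + 12)² + 289(y - 12)² = -32336 + 9216 + 41616 = 18496
Divide by 18496: (x + 12)²/289 + (y - 12)²/64 = 1
Ellipse, center (-12, 12), major axis horizontal; a² = 289, b² = 64.
b² = 64 so b = 8; the minor axis has length 2b = 16.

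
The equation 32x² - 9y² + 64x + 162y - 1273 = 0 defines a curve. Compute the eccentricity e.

e = √41/3

32(x² + 2x) -9(y² - 18y) = 1273
32(x + 1)² -9(y - 9)² = 1273 + 32 - 729 = 576
Divide through by 576 to get (x + 1)²/18 - (y - 9)²/64 = 1.
Hyperbola, center (-1, 9), transverse axis horizontal; a² = 18, b² = 64.
c² = a² + b² = 82, so c = √82.
e = c/a = √82/3√2 = √41/3.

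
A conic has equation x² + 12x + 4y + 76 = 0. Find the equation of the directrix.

Only x is squared. Complete the square in x: (x + 6)² = -4(y + 10).
Vertex (-6, -10); 4p = -4 so p = -1. Opens down.
Directrix is the horizontal line y = k − p = -10 − (-1) = -9.

y = -9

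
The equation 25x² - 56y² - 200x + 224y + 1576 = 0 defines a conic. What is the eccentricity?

Group: 25(x² - 8x) -56(y² - 4y) = -1576
25(x - 4)² -56(y - 2)² = -1576 + 400 - 224 = -1400
Divide by -1400: (y - 2)²/25 - (x - 4)²/56 = 1
Hyperbola, center (4, 2), transverse axis vertical; a² = 25, b² = 56.
c² = a² + b² = 81, so c = 9.
e = c/a = 9/5.

e = 9/5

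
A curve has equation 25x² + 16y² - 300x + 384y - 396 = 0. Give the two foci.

25(x² - 12x) + 16(y² + 24y) = 396
Complete the square: 25(x - 6)² + 16(y + 12)² = 396 + 900 + 2304 = 3600
Dividing both sides by 3600: (x - 6)²/144 + (y + 12)²/225 = 1
Ellipse, center (6, -12), major axis vertical; a² = 225, b² = 144.
c² = a² - b² = 225 - 144 = 81, so c = 9.
Foci lie on the vertical axis through the center: (h, k ± c).

(6, -21) and (6, -3)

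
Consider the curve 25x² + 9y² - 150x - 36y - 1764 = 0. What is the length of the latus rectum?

Group the x- and y-terms: 25(x² - 6x) + 9(y² - 4y) = 1764
Complete the square: 25(x - 3)² + 9(y - 2)² = 1764 + 225 + 36 = 2025
Dividing both sides by 2025: (x - 3)²/81 + (y - 2)²/225 = 1
Ellipse, center (3, 2), major axis vertical; a² = 225, b² = 81.
Latus rectum length = 2b²/a = 2·81/15 = 54/5.

54/5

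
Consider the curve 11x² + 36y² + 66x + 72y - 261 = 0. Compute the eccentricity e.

e = 5/6

Collect terms: 11(x² + 6x) + 36(y² + 2y) = 261
Complete the square: 11(x + 3)² + 36(y + 1)² = 261 + 99 + 36 = 396
Dividing both sides by 396: (x + 3)²/36 + (y + 1)²/11 = 1
Ellipse, center (-3, -1), major axis horizontal; a² = 36, b² = 11.
c² = a² - b² = 25, so c = 5.
e = c/a = 5/6.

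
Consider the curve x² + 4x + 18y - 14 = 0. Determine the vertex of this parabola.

Only x is squared. Complete the square in x: (x + 2)² = -18(y - 1).
Vertex (-2, 1); 4p = -18 so p = -9/2. Opens down.

(-2, 1)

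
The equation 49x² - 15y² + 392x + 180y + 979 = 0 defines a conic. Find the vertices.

Group: 49(x² + 8x) -15(y² - 12y) = -979
Complete the square: 49(x + 4)² -15(y - 6)² = -979 + 784 - 540 = -735
Dividing both sides by -735: (y - 6)²/49 - (x + 4)²/15 = 1
Hyperbola, center (-4, 6), transverse axis vertical; a² = 49, b² = 15.
a = 7. Vertices at (h, k ± a).

(-4, -1) and (-4, 13)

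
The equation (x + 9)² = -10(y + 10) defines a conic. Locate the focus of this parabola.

Vertex (-9, -10); 4p = -10 so p = -5/2. Opens down.
Focus is p units from the vertex along the axis: (h, k + p).

(-9, -25/2)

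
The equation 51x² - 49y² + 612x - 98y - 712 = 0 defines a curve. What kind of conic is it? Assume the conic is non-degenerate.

hyperbola

No xy term. Coefficients of x² and y² are A = 51, C = -49.
A and C have opposite signs ⇒ hyperbola.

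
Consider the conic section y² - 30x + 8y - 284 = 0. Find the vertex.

(-10, -4)

Only y is squared. Complete the square in y: (y + 4)² = 30(x + 10).
Vertex (-10, -4); 4p = 30 so p = 15/2. Opens right.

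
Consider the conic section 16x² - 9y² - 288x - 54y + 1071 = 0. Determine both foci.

(4, -3) and (14, -3)

Group the x- and y-terms: 16(x² - 18x) -9(y² + 6y) = -1071
Complete the square: 16(x - 9)² -9(y + 3)² = -1071 + 1296 - 81 = 144
Divide by 144: (x - 9)²/9 - (y + 3)²/16 = 1
Hyperbola, center (9, -3), transverse axis horizontal; a² = 9, b² = 16.
c² = a² + b² = 9 + 16 = 25, so c = 5.
Foci lie on the horizontal axis through the center: (h ± c, k).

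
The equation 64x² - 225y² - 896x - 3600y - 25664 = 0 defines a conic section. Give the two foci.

Group the x- and y-terms: 64(x² - 14x) -225(y² + 16y) = 25664
64(x - 7)² -225(y + 8)² = 25664 + 3136 - 14400 = 14400
Dividing both sides by 14400: (x - 7)²/225 - (y + 8)²/64 = 1
Hyperbola, center (7, -8), transverse axis horizontal; a² = 225, b² = 64.
c² = a² + b² = 225 + 64 = 289, so c = 17.
Foci lie on the horizontal axis through the center: (h ± c, k).

(-10, -8) and (24, -8)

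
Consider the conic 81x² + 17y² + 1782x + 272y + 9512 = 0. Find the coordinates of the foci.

(-11, -16) and (-11, 0)

Group: 81(x² + 22x) + 17(y² + 16y) = -9512
81(x + 11)² + 17(y + 8)² = -9512 + 9801 + 1088 = 1377
Divide by 1377: (x + 11)²/17 + (y + 8)²/81 = 1
Ellipse, center (-11, -8), major axis vertical; a² = 81, b² = 17.
c² = a² - b² = 81 - 17 = 64, so c = 8.
Foci lie on the vertical axis through the center: (h, k ± c).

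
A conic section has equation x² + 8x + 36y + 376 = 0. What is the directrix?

y = -1

Only x is squared. Complete the square in x: (x + 4)² = -36(y + 10).
Vertex (-4, -10); 4p = -36 so p = -9. Opens down.
Directrix is the horizontal line y = k − p = -10 − (-9) = -1.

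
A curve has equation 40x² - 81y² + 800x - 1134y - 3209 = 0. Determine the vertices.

(-19, -7) and (-1, -7)

Rearranging, 40(x² + 20x) -81(y² + 14y) = 3209.
Complete the square in x and y: 40(x + 10)² -81(y + 7)² = 3209 + 4000 - 3969 = 3240
Dividing both sides by 3240: (x + 10)²/81 - (y + 7)²/40 = 1
Hyperbola, center (-10, -7), transverse axis horizontal; a² = 81, b² = 40.
a = 9. Vertices at (h ± a, k).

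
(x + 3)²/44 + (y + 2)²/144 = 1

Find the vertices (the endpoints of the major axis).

(-3, -14) and (-3, 10)

Center (-3, -2). The larger denominator 144 sits under the y-term, so the major axis is vertical; a² = 144, b² = 44.
a = 12. Vertices at (h, k ± a).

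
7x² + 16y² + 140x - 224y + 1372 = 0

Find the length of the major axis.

Collect terms: 7(x² + 20x) + 16(y² - 14y) = -1372
Complete the square in x and y: 7(x + 10)² + 16(y - 7)² = -1372 + 700 + 784 = 112
Divide by 112: (x + 10)²/16 + (y - 7)²/7 = 1
Ellipse, center (-10, 7), major axis horizontal; a² = 16, b² = 7.
a² = 16 so a = 4; the major axis has length 2a = 8.

8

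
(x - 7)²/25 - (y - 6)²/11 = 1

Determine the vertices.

(2, 6) and (12, 6)

Center (7, 6). The positive term is the x-term, so the transverse axis is horizontal; a² = 25, b² = 11.
a = 5. Vertices at (h ± a, k).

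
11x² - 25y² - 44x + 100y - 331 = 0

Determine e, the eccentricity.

11(x² - 4x) -25(y² - 4y) = 331
Complete the square in x and y: 11(x - 2)² -25(y - 2)² = 331 + 44 - 100 = 275
Divide by 275: (x - 2)²/25 - (y - 2)²/11 = 1
Hyperbola, center (2, 2), transverse axis horizontal; a² = 25, b² = 11.
c² = a² + b² = 36, so c = 6.
e = c/a = 6/5.

e = 6/5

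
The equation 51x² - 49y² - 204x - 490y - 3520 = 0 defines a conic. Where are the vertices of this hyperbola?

Group: 51(x² - 4x) -49(y² + 10y) = 3520
Complete the square in x and y: 51(x - 2)² -49(y + 5)² = 3520 + 204 - 1225 = 2499
Dividing both sides by 2499: (x - 2)²/49 - (y + 5)²/51 = 1
Hyperbola, center (2, -5), transverse axis horizontal; a² = 49, b² = 51.
a = 7. Vertices at (h ± a, k).

(-5, -5) and (9, -5)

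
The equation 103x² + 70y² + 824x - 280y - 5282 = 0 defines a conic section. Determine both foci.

(-4, 2 - √33) and (-4, 2 + √33)

103(x² + 8x) + 70(y² - 4y) = 5282
Completing the square gives 103(x + 4)² + 70(y - 2)² = 5282 + 1648 + 280 = 7210.
Divide by 7210: (x + 4)²/70 + (y - 2)²/103 = 1
Ellipse, center (-4, 2), major axis vertical; a² = 103, b² = 70.
c² = a² - b² = 103 - 70 = 33, so c = √33.
Foci lie on the vertical axis through the center: (h, k ± c).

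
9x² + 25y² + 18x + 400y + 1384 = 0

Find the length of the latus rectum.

18/5

Group: 9(x² + 2x) + 25(y² + 16y) = -1384
Complete the square: 9(x + 1)² + 25(y + 8)² = -1384 + 9 + 1600 = 225
Dividing both sides by 225: (x + 1)²/25 + (y + 8)²/9 = 1
Ellipse, center (-1, -8), major axis horizontal; a² = 25, b² = 9.
Latus rectum length = 2b²/a = 2·9/5 = 18/5.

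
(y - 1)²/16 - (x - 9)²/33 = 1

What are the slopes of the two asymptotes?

4√33/33 and -4√33/33

Center (9, 1). The positive term is the y-term, so the transverse axis is vertical; a² = 16, b² = 33.
For a vertical hyperbola the asymptotes have slope ±a/b.
Here that is ±4/√33 = ±4√33/33.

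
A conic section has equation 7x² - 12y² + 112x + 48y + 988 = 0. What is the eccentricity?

e = √133/7

7(x² + 16x) -12(y² - 4y) = -988
7(x + 8)² -12(y - 2)² = -988 + 448 - 48 = -588
Divide through by -588 to get (y - 2)²/49 - (x + 8)²/84 = 1.
Hyperbola, center (-8, 2), transverse axis vertical; a² = 49, b² = 84.
c² = a² + b² = 133, so c = √133.
e = c/a = √133/7.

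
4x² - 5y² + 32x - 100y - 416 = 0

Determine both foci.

(-4, -13) and (-4, -7)

Rearranging, 4(x² + 8x) -5(y² + 20y) = 416.
4(x + 4)² -5(y + 10)² = 416 + 64 - 500 = -20
Divide by -20: (y + 10)²/4 - (x + 4)²/5 = 1
Hyperbola, center (-4, -10), transverse axis vertical; a² = 4, b² = 5.
c² = a² + b² = 4 + 5 = 9, so c = 3.
Foci lie on the vertical axis through the center: (h, k ± c).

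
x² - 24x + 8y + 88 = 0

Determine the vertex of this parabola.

Only x is squared. Complete the square in x: (x - 12)² = -8(y - 7).
Vertex (12, 7); 4p = -8 so p = -2. Opens down.

(12, 7)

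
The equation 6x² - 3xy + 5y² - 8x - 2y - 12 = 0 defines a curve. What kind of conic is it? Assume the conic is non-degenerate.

A = 6, B = -3, C = 5.
Discriminant B² − 4AC = (-3)² − 4·6·5 = -111.
B² − 4AC < 0 ⇒ ellipse.

ellipse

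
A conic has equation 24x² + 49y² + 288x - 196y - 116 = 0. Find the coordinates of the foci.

Group the x- and y-terms: 24(x² + 12x) + 49(y² - 4y) = 116
Complete the square in x and y: 24(x + 6)² + 49(y - 2)² = 116 + 864 + 196 = 1176
Dividing both sides by 1176: (x + 6)²/49 + (y - 2)²/24 = 1
Ellipse, center (-6, 2), major axis horizontal; a² = 49, b² = 24.
c² = a² - b² = 49 - 24 = 25, so c = 5.
Foci lie on the horizontal axis through the center: (h ± c, k).

(-11, 2) and (-1, 2)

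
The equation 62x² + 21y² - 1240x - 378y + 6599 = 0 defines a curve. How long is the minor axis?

Group the x- and y-terms: 62(x² - 20x) + 21(y² - 18y) = -6599
Complete the square: 62(x - 10)² + 21(y - 9)² = -6599 + 6200 + 1701 = 1302
Dividing both sides by 1302: (x - 10)²/21 + (y - 9)²/62 = 1
Ellipse, center (10, 9), major axis vertical; a² = 62, b² = 21.
b² = 21 so b = √21; the minor axis has length 2b = 2√21.

2√21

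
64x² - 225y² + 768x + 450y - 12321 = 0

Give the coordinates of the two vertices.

Rearranging, 64(x² + 12x) -225(y² - 2y) = 12321.
Complete the square: 64(x + 6)² -225(y - 1)² = 12321 + 2304 - 225 = 14400
Divide by 14400: (x + 6)²/225 - (y - 1)²/64 = 1
Hyperbola, center (-6, 1), transverse axis horizontal; a² = 225, b² = 64.
a = 15. Vertices at (h ± a, k).

(-21, 1) and (9, 1)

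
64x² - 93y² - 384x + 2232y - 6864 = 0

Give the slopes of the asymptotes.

8√93/93 and -8√93/93

Group the x- and y-terms: 64(x² - 6x) -93(y² - 24y) = 6864
Complete the square: 64(x - 3)² -93(y - 12)² = 6864 + 576 - 13392 = -5952
Dividing both sides by -5952: (y - 12)²/64 - (x - 3)²/93 = 1
Hyperbola, center (3, 12), transverse axis vertical; a² = 64, b² = 93.
For a vertical hyperbola the asymptotes have slope ±a/b.
Here that is ±8/√93 = ±8√93/93.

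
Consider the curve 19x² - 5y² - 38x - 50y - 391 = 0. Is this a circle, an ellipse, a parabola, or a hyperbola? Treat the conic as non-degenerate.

hyperbola

No xy term. Coefficients of x² and y² are A = 19, C = -5.
A and C have opposite signs ⇒ hyperbola.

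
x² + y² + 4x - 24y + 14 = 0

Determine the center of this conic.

(-2, 12)

Collect terms: (x² + 4x) + (y² - 24y) = -14
Complete the square: (x + 2)² + (y - 12)² = -14 + 4 + 144 = 134
So (x + 2)² + (y - 12)² = 134.
Circle centered at (-2, 12) with r² = 134.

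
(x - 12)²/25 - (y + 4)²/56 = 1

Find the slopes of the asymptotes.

2√14/5 and -2√14/5

Center (12, -4). The positive term is the x-term, so the transverse axis is horizontal; a² = 25, b² = 56.
For a horizontal hyperbola the asymptotes have slope ±b/a.
Here that is ±2√14/5.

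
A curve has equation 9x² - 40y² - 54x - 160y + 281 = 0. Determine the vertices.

Collect terms: 9(x² - 6x) -40(y² + 4y) = -281
Completing the square gives 9(x - 3)² -40(y + 2)² = -281 + 81 - 160 = -360.
Divide through by -360 to get (y + 2)²/9 - (x - 3)²/40 = 1.
Hyperbola, center (3, -2), transverse axis vertical; a² = 9, b² = 40.
a = 3. Vertices at (h, k ± a).

(3, -5) and (3, 1)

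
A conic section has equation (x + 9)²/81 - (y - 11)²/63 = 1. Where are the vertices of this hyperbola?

(-18, 11) and (0, 11)

Center (-9, 11). The positive term is the x-term, so the transverse axis is horizontal; a² = 81, b² = 63.
a = 9. Vertices at (h ± a, k).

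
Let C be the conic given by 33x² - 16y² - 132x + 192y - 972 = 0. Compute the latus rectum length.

Group: 33(x² - 4x) -16(y² - 12y) = 972
Complete the square in x and y: 33(x - 2)² -16(y - 6)² = 972 + 132 - 576 = 528
Dividing both sides by 528: (x - 2)²/16 - (y - 6)²/33 = 1
Hyperbola, center (2, 6), transverse axis horizontal; a² = 16, b² = 33.
Latus rectum length = 2b²/a = 2·33/4 = 33/2.

33/2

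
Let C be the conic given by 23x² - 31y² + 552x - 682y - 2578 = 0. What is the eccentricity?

e = 3√186/31

23(x² + 24x) -31(y² + 22y) = 2578
23(x + 12)² -31(y + 11)² = 2578 + 3312 - 3751 = 2139
Divide by 2139: (x + 12)²/93 - (y + 11)²/69 = 1
Hyperbola, center (-12, -11), transverse axis horizontal; a² = 93, b² = 69.
c² = a² + b² = 162, so c = 9√2.
e = c/a = 9√2/√93 = 3√186/31.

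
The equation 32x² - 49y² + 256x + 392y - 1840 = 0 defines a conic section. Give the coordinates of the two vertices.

(-11, 4) and (3, 4)

Rearranging, 32(x² + 8x) -49(y² - 8y) = 1840.
Completing the square gives 32(x + 4)² -49(y - 4)² = 1840 + 512 - 784 = 1568.
Dividing both sides by 1568: (x + 4)²/49 - (y - 4)²/32 = 1
Hyperbola, center (-4, 4), transverse axis horizontal; a² = 49, b² = 32.
a = 7. Vertices at (h ± a, k).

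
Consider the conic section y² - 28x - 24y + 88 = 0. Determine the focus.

Only y is squared. Complete the square in y: (y - 12)² = 28(x + 2).
Vertex (-2, 12); 4p = 28 so p = 7. Opens right.
Focus is p units from the vertex along the axis: (h + p, k).

(5, 12)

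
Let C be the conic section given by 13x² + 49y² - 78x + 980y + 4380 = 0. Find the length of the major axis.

14

Group the x- and y-terms: 13(x² - 6x) + 49(y² + 20y) = -4380
13(x - 3)² + 49(y + 10)² = -4380 + 117 + 4900 = 637
Dividing both sides by 637: (x - 3)²/49 + (y + 10)²/13 = 1
Ellipse, center (3, -10), major axis horizontal; a² = 49, b² = 13.
a² = 49 so a = 7; the major axis has length 2a = 14.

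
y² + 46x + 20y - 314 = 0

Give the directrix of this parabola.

x = 41/2

Only y is squared. Complete the square in y: (y + 10)² = -46(x - 9).
Vertex (9, -10); 4p = -46 so p = -23/2. Opens left.
Directrix is the vertical line x = h − p = 9 − (-23/2) = 41/2.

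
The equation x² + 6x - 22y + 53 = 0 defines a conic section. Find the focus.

(-3, 15/2)

Only x is squared. Complete the square in x: (x + 3)² = 22(y - 2).
Vertex (-3, 2); 4p = 22 so p = 11/2. Opens up.
Focus is p units from the vertex along the axis: (h, k + p).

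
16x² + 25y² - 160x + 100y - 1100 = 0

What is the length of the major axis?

20

Group the x- and y-terms: 16(x² - 10x) + 25(y² + 4y) = 1100
Complete the square: 16(x - 5)² + 25(y + 2)² = 1100 + 400 + 100 = 1600
Dividing both sides by 1600: (x - 5)²/100 + (y + 2)²/64 = 1
Ellipse, center (5, -2), major axis horizontal; a² = 100, b² = 64.
a² = 100 so a = 10; the major axis has length 2a = 20.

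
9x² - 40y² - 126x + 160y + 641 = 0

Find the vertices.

(7, -1) and (7, 5)

Collect terms: 9(x² - 14x) -40(y² - 4y) = -641
Complete the square in x and y: 9(x - 7)² -40(y - 2)² = -641 + 441 - 160 = -360
Divide by -360: (y - 2)²/9 - (x - 7)²/40 = 1
Hyperbola, center (7, 2), transverse axis vertical; a² = 9, b² = 40.
a = 3. Vertices at (h, k ± a).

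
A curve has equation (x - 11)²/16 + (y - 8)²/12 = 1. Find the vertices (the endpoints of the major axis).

(7, 8) and (15, 8)

Center (11, 8). The larger denominator 16 sits under the x-term, so the major axis is horizontal; a² = 16, b² = 12.
a = 4. Vertices at (h ± a, k).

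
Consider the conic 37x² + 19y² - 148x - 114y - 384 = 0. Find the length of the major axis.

2√37

Collect terms: 37(x² - 4x) + 19(y² - 6y) = 384
37(x - 2)² + 19(y - 3)² = 384 + 148 + 171 = 703
Divide by 703: (x - 2)²/19 + (y - 3)²/37 = 1
Ellipse, center (2, 3), major axis vertical; a² = 37, b² = 19.
a² = 37 so a = √37; the major axis has length 2a = 2√37.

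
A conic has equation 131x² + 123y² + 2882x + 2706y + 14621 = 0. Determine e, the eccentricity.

Rearranging, 131(x² + 22x) + 123(y² + 22y) = -14621.
Completing the square gives 131(x + 11)² + 123(y + 11)² = -14621 + 15851 + 14883 = 16113.
Divide through by 16113 to get (x + 11)²/123 + (y + 11)²/131 = 1.
Ellipse, center (-11, -11), major axis vertical; a² = 131, b² = 123.
c² = a² - b² = 8, so c = 2√2.
e = c/a = 2√2/√131 = 2√262/131.

e = 2√262/131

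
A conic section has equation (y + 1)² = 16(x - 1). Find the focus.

Vertex (1, -1); 4p = 16 so p = 4. Opens right.
Focus is p units from the vertex along the axis: (h + p, k).

(5, -1)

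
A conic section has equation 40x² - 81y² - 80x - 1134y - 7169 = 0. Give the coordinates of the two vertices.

Rearranging, 40(x² - 2x) -81(y² + 14y) = 7169.
40(x - 1)² -81(y + 7)² = 7169 + 40 - 3969 = 3240
Dividing both sides by 3240: (x - 1)²/81 - (y + 7)²/40 = 1
Hyperbola, center (1, -7), transverse axis horizontal; a² = 81, b² = 40.
a = 9. Vertices at (h ± a, k).

(-8, -7) and (10, -7)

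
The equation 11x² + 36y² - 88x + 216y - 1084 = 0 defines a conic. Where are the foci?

Collect terms: 11(x² - 8x) + 36(y² + 6y) = 1084
Completing the square gives 11(x - 4)² + 36(y + 3)² = 1084 + 176 + 324 = 1584.
Dividing both sides by 1584: (x - 4)²/144 + (y + 3)²/44 = 1
Ellipse, center (4, -3), major axis horizontal; a² = 144, b² = 44.
c² = a² - b² = 144 - 44 = 100, so c = 10.
Foci lie on the horizontal axis through the center: (h ± c, k).

(-6, -3) and (14, -3)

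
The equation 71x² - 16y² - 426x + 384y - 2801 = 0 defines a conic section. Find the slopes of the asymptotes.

71(x² - 6x) -16(y² - 24y) = 2801
Completing the square gives 71(x - 3)² -16(y - 12)² = 2801 + 639 - 2304 = 1136.
Divide by 1136: (x - 3)²/16 - (y - 12)²/71 = 1
Hyperbola, center (3, 12), transverse axis horizontal; a² = 16, b² = 71.
For a horizontal hyperbola the asymptotes have slope ±b/a.
Here that is ±√71/4.

√71/4 and -√71/4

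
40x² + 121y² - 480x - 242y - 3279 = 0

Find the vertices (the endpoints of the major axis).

(-5, 1) and (17, 1)

Group: 40(x² - 12x) + 121(y² - 2y) = 3279
40(x - 6)² + 121(y - 1)² = 3279 + 1440 + 121 = 4840
Dividing both sides by 4840: (x - 6)²/121 + (y - 1)²/40 = 1
Ellipse, center (6, 1), major axis horizontal; a² = 121, b² = 40.
a = 11. Vertices at (h ± a, k).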